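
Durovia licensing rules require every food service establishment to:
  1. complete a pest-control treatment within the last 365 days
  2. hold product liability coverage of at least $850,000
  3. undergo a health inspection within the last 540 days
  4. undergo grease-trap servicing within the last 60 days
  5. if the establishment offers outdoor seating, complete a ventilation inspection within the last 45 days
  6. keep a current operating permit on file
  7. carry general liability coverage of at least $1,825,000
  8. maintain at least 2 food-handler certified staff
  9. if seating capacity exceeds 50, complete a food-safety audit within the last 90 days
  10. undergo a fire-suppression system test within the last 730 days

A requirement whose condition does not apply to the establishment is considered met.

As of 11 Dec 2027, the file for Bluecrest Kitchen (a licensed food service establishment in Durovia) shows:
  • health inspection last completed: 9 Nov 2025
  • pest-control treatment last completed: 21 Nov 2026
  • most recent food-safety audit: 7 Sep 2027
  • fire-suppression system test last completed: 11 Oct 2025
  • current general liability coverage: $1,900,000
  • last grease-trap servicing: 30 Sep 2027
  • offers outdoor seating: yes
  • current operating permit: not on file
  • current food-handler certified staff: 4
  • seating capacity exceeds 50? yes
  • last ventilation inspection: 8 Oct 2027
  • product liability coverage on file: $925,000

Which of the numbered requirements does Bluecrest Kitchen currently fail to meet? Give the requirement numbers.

1. pest-control treatment 385 days ago vs limit 365 → not met
2. product liability coverage $925,000 ≥ $850,000 → met
3. health inspection 762 days ago vs limit 540 → not met
4. grease-trap servicing 72 days ago vs limit 60 → not met
5. condition 'offers outdoor seating' holds; ventilation inspection 64 days ago vs limit 45 → not met
6. current operating permit absent → not met
7. general liability coverage $1,900,000 ≥ $1,825,000 → met
8. food-handler certified staff 4 ≥ 2 → met
9. condition 'seating capacity exceeds 50' holds; food-safety audit 95 days ago vs limit 90 → not met
10. fire-suppression system test 791 days ago vs limit 730 → not met
Not met: 1, 3, 4, 5, 6, 9, 10

1, 3, 4, 5, 6, 9, 10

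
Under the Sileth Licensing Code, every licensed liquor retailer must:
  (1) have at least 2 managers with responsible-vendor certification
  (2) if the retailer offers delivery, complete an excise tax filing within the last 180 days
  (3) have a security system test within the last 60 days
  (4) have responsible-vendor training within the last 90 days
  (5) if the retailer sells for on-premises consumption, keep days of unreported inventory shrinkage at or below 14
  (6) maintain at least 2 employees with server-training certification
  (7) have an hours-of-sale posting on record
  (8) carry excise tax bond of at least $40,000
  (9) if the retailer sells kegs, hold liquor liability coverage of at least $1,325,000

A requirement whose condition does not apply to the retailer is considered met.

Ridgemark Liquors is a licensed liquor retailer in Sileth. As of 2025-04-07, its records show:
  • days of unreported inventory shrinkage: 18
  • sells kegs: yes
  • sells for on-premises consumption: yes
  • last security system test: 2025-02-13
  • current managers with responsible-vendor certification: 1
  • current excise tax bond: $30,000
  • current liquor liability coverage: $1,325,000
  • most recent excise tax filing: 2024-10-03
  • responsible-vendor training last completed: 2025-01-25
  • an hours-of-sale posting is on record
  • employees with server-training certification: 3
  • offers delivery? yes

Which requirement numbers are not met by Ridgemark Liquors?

1. managers with responsible-vendor certification 1 < 2 → not met
2. condition 'offers delivery' holds; excise tax filing 186 days ago vs limit 180 → not met
3. security system test 53 days ago vs limit 60 → met
4. responsible-vendor training 72 days ago vs limit 90 → met
5. condition 'sells for on-premises consumption' holds; days of unreported inventory shrinkage 18 > 14 → not met
6. employees with server-training certification 3 ≥ 2 → met
7. hours-of-sale posting present → met
8. excise tax bond $30,000 < $40,000 → not met
9. condition 'sells kegs' holds; liquor liability coverage $1,325,000 ≥ $1,325,000 → met
Not met: 1, 2, 5, 8

1, 2, 5, 8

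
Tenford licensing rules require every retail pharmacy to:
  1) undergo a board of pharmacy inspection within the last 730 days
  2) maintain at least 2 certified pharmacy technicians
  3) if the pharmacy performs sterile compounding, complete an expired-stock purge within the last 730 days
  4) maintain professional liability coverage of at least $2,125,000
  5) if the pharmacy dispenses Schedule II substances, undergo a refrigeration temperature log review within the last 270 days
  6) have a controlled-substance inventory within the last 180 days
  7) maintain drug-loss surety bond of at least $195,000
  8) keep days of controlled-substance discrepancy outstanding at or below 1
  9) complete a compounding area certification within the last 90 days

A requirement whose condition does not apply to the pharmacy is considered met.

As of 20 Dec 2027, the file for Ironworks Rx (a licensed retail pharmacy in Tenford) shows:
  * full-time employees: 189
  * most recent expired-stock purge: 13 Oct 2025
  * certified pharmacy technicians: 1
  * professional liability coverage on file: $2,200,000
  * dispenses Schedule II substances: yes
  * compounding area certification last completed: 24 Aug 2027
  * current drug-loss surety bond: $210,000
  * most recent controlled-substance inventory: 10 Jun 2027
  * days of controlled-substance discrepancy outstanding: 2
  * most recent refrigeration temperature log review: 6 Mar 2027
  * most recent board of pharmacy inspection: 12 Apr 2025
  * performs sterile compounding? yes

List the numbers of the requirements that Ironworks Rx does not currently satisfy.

1. board of pharmacy inspection 982 days ago vs limit 730 → not met
2. certified pharmacy technicians 1 < 2 → not met
3. condition 'performs sterile compounding' holds; expired-stock purge 798 days ago vs limit 730 → not met
4. professional liability coverage $2,200,000 ≥ $2,125,000 → met
5. condition 'dispenses Schedule II substances' holds; refrigeration temperature log review 289 days ago vs limit 270 → not met
6. controlled-substance inventory 193 days ago vs limit 180 → not met
7. drug-loss surety bond $210,000 ≥ $195,000 → met
8. days of controlled-substance discrepancy outstanding 2 > 1 → not met
9. compounding area certification 118 days ago vs limit 90 → not met
Not met: 1, 2, 3, 5, 6, 8, 9

1, 2, 3, 5, 6, 8, 9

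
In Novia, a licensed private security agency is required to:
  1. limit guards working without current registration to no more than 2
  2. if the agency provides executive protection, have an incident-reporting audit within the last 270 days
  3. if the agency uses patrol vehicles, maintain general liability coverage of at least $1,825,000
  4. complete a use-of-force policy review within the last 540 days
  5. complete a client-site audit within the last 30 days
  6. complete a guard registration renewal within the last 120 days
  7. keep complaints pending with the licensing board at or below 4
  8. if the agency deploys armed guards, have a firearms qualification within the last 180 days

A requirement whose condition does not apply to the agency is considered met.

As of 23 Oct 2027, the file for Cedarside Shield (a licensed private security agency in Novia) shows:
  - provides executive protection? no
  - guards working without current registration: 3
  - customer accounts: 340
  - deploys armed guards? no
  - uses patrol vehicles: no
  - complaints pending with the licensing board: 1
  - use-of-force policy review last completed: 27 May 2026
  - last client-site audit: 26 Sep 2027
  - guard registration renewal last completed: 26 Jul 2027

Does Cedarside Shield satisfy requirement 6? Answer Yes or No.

6. guard registration renewal 89 days ago vs limit 120 → met

Yes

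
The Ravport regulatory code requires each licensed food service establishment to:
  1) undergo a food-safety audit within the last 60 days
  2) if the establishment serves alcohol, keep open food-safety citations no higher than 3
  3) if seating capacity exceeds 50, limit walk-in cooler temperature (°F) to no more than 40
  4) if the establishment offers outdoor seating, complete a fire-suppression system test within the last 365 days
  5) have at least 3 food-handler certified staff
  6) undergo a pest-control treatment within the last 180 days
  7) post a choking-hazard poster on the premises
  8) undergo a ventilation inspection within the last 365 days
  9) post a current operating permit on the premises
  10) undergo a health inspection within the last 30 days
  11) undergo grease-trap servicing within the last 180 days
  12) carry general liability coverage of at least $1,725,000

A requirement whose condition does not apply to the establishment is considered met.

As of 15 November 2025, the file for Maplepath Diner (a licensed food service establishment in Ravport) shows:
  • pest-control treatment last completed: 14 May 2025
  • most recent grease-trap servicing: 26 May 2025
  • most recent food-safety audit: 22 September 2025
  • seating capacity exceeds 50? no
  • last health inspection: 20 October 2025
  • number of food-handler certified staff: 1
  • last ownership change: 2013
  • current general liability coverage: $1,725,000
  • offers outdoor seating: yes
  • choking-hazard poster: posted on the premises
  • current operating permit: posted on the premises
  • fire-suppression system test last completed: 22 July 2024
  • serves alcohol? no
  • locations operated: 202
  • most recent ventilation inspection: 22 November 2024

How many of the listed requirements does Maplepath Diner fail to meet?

3

1. food-safety audit 54 days ago vs limit 60 → met
2. condition 'serves alcohol' does not hold → requirement n/a → met
3. condition 'seating capacity exceeds 50' does not hold → requirement n/a → met
4. condition 'offers outdoor seating' holds; fire-suppression system test 481 days ago vs limit 365 → not met
5. food-handler certified staff 1 < 3 → not met
6. pest-control treatment 185 days ago vs limit 180 → not met
7. choking-hazard poster present → met
8. ventilation inspection 358 days ago vs limit 365 → met
9. current operating permit present → met
10. health inspection 26 days ago vs limit 30 → met
11. grease-trap servicing 173 days ago vs limit 180 → met
12. general liability coverage $1,725,000 ≥ $1,725,000 → met
Not met: 3 of 12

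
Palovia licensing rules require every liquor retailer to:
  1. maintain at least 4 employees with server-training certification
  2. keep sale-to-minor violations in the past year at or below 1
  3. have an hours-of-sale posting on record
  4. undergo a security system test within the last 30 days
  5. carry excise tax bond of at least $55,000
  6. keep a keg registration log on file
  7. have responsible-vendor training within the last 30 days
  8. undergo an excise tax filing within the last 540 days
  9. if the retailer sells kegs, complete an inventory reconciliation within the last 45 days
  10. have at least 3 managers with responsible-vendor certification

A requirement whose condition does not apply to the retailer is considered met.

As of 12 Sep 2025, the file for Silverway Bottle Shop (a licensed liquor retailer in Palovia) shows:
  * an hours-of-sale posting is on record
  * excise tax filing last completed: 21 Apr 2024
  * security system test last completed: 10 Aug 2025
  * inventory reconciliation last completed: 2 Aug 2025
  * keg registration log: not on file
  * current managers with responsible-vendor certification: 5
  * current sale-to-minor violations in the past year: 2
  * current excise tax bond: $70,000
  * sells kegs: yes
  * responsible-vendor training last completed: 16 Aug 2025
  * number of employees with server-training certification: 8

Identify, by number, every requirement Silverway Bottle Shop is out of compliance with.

2, 4, 6

1. employees with server-training certification 8 ≥ 4 → met
2. sale-to-minor violations in the past year 2 > 1 → not met
3. hours-of-sale posting present → met
4. security system test 33 days ago vs limit 30 → not met
5. excise tax bond $70,000 ≥ $55,000 → met
6. keg registration log absent → not met
7. responsible-vendor training 27 days ago vs limit 30 → met
8. excise tax filing 509 days ago vs limit 540 → met
9. condition 'sells kegs' holds; inventory reconciliation 41 days ago vs limit 45 → met
10. managers with responsible-vendor certification 5 ≥ 3 → met
Not met: 2, 4, 6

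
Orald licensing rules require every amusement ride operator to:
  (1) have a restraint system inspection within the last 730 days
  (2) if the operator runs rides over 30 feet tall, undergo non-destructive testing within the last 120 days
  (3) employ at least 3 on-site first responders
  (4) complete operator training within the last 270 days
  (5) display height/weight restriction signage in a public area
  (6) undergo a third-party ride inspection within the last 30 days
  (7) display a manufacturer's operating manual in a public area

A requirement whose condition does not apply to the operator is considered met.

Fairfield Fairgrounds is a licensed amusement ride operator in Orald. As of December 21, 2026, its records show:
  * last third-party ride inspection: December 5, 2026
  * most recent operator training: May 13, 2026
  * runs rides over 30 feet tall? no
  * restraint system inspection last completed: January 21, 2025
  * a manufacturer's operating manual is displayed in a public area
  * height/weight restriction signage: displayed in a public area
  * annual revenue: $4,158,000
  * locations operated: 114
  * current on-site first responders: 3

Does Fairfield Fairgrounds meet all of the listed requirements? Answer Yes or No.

Yes

1. restraint system inspection 699 days ago vs limit 730 → met
2. condition 'runs rides over 30 feet tall' does not hold → requirement n/a → met
3. on-site first responders 3 ≥ 3 → met
4. operator training 222 days ago vs limit 270 → met
5. height/weight restriction signage present → met
6. third-party ride inspection 16 days ago vs limit 30 → met
7. manufacturer's operating manual present → met
All met.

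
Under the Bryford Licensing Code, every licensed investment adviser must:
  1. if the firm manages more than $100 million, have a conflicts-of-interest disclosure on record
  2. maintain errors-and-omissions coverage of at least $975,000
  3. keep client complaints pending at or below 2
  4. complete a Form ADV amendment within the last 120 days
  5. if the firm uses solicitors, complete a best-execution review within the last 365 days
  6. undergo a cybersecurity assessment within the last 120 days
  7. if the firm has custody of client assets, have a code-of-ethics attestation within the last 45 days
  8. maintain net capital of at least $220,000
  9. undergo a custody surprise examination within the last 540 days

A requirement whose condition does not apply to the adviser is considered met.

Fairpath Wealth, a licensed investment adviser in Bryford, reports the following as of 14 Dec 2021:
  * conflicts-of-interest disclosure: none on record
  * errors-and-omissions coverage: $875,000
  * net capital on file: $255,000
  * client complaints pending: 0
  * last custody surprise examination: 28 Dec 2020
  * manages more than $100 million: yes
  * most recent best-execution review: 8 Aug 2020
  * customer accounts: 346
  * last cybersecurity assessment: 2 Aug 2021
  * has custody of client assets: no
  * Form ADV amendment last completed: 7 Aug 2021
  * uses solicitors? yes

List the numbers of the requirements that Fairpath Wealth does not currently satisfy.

1. condition 'manages more than $100 million' holds; conflicts-of-interest disclosure absent → not met
2. errors-and-omissions coverage $875,000 < $975,000 → not met
3. client complaints pending 0 ≤ 2 → met
4. Form ADV amendment 129 days ago vs limit 120 → not met
5. condition 'uses solicitors' holds; best-execution review 493 days ago vs limit 365 → not met
6. cybersecurity assessment 134 days ago vs limit 120 → not met
7. condition 'has custody of client assets' does not hold → requirement n/a → met
8. net capital $255,000 ≥ $220,000 → met
9. custody surprise examination 351 days ago vs limit 540 → met
Not met: 1, 2, 4, 5, 6

1, 2, 4, 5, 6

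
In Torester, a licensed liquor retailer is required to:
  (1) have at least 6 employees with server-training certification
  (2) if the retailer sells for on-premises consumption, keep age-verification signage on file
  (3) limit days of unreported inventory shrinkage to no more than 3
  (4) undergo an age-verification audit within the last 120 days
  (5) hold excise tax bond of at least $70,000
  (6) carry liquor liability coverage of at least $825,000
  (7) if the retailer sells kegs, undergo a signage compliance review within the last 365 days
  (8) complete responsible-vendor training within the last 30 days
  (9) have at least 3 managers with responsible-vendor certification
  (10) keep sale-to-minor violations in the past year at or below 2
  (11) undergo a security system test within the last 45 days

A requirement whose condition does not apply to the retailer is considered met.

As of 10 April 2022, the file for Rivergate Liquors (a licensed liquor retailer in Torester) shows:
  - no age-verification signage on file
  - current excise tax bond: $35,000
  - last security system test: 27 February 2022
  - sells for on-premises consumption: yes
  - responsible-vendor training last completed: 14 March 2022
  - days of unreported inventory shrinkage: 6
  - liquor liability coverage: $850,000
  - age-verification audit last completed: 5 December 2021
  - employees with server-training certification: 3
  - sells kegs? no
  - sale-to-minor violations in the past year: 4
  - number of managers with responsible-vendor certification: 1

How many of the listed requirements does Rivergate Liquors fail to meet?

7

1. employees with server-training certification 3 < 6 → not met
2. condition 'sells for on-premises consumption' holds; age-verification signage absent → not met
3. days of unreported inventory shrinkage 6 > 3 → not met
4. age-verification audit 126 days ago vs limit 120 → not met
5. excise tax bond $35,000 < $70,000 → not met
6. liquor liability coverage $850,000 ≥ $825,000 → met
7. condition 'sells kegs' does not hold → requirement n/a → met
8. responsible-vendor training 27 days ago vs limit 30 → met
9. managers with responsible-vendor certification 1 < 3 → not met
10. sale-to-minor violations in the past year 4 > 2 → not met
11. security system test 42 days ago vs limit 45 → met
Not met: 7 of 11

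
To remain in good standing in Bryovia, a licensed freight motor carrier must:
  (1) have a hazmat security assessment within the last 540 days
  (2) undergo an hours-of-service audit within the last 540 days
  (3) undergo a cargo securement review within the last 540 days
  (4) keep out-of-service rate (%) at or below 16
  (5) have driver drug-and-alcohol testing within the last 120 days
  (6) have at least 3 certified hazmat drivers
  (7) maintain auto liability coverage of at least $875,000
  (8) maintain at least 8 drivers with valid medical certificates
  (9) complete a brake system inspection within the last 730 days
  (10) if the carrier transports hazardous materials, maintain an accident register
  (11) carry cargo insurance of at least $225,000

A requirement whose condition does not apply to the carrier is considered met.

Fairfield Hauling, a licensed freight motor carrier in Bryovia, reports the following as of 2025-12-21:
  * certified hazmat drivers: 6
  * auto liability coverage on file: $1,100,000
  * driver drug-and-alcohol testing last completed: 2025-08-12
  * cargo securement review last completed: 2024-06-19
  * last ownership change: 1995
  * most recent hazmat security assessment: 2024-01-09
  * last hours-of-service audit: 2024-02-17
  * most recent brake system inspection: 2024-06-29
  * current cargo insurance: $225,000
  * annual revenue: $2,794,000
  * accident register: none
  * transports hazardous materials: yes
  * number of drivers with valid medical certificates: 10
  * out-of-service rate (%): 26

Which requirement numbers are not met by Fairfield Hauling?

1. hazmat security assessment 712 days ago vs limit 540 → not met
2. hours-of-service audit 673 days ago vs limit 540 → not met
3. cargo securement review 550 days ago vs limit 540 → not met
4. out-of-service rate (%) 26 > 16 → not met
5. driver drug-and-alcohol testing 131 days ago vs limit 120 → not met
6. certified hazmat drivers 6 ≥ 3 → met
7. auto liability coverage $1,100,000 ≥ $875,000 → met
8. drivers with valid medical certificates 10 ≥ 8 → met
9. brake system inspection 540 days ago vs limit 730 → met
10. condition 'transports hazardous materials' holds; accident register absent → not met
11. cargo insurance $225,000 ≥ $225,000 → met
Not met: 1, 2, 3, 4, 5, 10

1, 2, 3, 4, 5, 10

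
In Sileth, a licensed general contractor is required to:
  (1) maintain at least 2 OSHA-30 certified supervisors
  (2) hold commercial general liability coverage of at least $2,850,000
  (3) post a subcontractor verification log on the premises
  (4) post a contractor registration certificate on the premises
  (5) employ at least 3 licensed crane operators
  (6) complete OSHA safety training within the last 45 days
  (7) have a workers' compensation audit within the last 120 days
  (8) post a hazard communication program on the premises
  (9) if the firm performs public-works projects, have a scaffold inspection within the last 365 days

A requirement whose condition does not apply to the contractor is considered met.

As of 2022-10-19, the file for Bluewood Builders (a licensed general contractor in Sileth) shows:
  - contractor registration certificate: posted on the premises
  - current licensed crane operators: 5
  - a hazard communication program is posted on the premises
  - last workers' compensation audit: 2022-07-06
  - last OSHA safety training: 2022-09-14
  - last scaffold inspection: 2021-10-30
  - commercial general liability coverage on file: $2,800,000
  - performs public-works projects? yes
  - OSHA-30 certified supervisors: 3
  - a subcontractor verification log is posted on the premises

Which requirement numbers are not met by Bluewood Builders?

1. OSHA-30 certified supervisors 3 ≥ 2 → met
2. commercial general liability coverage $2,800,000 < $2,850,000 → not met
3. subcontractor verification log present → met
4. contractor registration certificate present → met
5. licensed crane operators 5 ≥ 3 → met
6. OSHA safety training 35 days ago vs limit 45 → met
7. workers' compensation audit 105 days ago vs limit 120 → met
8. hazard communication program present → met
9. condition 'performs public-works projects' holds; scaffold inspection 354 days ago vs limit 365 → met
Not met: 2

2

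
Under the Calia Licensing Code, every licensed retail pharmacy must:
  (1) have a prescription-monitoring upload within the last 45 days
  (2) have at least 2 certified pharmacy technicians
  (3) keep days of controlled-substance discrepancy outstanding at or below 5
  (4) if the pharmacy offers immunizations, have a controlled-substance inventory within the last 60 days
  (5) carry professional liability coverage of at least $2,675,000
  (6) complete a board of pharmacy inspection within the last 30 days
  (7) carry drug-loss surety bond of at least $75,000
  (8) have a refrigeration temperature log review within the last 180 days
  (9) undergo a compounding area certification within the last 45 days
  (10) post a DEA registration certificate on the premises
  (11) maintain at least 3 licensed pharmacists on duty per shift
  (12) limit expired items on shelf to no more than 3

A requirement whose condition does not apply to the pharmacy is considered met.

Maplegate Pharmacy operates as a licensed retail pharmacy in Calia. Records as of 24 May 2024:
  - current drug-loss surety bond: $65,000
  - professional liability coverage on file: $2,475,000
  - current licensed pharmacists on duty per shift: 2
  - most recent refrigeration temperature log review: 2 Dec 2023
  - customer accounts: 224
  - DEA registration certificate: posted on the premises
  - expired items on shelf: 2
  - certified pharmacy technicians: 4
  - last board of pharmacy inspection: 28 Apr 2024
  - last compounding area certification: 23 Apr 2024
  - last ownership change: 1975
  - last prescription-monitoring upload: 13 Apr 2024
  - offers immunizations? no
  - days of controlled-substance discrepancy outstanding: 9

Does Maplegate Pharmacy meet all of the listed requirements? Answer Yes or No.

No

1. prescription-monitoring upload 41 days ago vs limit 45 → met
2. certified pharmacy technicians 4 ≥ 2 → met
3. days of controlled-substance discrepancy outstanding 9 > 5 → not met
4. condition 'offers immunizations' does not hold → requirement n/a → met
5. professional liability coverage $2,475,000 < $2,675,000 → not met
6. board of pharmacy inspection 26 days ago vs limit 30 → met
7. drug-loss surety bond $65,000 < $75,000 → not met
8. refrigeration temperature log review 174 days ago vs limit 180 → met
9. compounding area certification 31 days ago vs limit 45 → met
10. DEA registration certificate present → met
11. licensed pharmacists on duty per shift 2 < 3 → not met
12. expired items on shelf 2 ≤ 3 → met
Not met: 3, 5, 7, 11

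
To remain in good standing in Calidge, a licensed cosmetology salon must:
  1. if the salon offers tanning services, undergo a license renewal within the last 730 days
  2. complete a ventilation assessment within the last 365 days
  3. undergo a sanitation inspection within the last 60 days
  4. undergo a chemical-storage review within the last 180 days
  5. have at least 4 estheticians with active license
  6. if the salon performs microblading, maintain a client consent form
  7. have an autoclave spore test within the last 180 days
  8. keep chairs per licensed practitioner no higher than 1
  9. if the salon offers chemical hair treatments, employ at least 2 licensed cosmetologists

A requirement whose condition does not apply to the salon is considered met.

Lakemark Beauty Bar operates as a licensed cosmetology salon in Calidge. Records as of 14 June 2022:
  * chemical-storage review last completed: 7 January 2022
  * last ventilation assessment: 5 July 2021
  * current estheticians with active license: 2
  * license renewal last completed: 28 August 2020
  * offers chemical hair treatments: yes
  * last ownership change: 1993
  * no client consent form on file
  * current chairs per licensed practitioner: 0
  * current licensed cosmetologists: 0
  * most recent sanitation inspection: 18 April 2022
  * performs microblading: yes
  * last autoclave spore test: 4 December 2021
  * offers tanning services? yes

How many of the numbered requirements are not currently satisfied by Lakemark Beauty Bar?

4

1. condition 'offers tanning services' holds; license renewal 655 days ago vs limit 730 → met
2. ventilation assessment 344 days ago vs limit 365 → met
3. sanitation inspection 57 days ago vs limit 60 → met
4. chemical-storage review 158 days ago vs limit 180 → met
5. estheticians with active license 2 < 4 → not met
6. condition 'performs microblading' holds; client consent form absent → not met
7. autoclave spore test 192 days ago vs limit 180 → not met
8. chairs per licensed practitioner 0 ≤ 1 → met
9. condition 'offers chemical hair treatments' holds; licensed cosmetologists 0 < 2 → not met
Not met: 4 of 9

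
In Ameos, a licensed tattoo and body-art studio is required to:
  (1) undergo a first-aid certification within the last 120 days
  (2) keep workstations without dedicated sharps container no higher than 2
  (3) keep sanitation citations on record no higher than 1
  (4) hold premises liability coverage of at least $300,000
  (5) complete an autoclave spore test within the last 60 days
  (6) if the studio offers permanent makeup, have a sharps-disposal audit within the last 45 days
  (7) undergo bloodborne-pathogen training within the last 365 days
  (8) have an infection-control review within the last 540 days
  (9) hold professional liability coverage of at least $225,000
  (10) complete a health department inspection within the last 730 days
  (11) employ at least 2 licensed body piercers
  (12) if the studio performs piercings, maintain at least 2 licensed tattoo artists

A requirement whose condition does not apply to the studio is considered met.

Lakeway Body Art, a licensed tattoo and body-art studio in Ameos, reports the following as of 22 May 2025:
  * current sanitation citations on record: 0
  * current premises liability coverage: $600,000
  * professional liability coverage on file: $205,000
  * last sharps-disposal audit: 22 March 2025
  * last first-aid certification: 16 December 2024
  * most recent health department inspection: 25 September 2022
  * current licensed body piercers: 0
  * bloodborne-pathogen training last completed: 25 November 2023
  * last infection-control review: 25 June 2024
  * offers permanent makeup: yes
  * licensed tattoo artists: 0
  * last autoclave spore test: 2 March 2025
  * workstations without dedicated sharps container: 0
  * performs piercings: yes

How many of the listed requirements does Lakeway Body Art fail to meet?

1. first-aid certification 157 days ago vs limit 120 → not met
2. workstations without dedicated sharps container 0 ≤ 2 → met
3. sanitation citations on record 0 ≤ 1 → met
4. premises liability coverage $600,000 ≥ $300,000 → met
5. autoclave spore test 81 days ago vs limit 60 → not met
6. condition 'offers permanent makeup' holds; sharps-disposal audit 61 days ago vs limit 45 → not met
7. bloodborne-pathogen training 544 days ago vs limit 365 → not met
8. infection-control review 331 days ago vs limit 540 → met
9. professional liability coverage $205,000 < $225,000 → not met
10. health department inspection 970 days ago vs limit 730 → not met
11. licensed body piercers 0 < 2 → not met
12. condition 'performs piercings' holds; licensed tattoo artists 0 < 2 → not met
Not met: 8 of 12

8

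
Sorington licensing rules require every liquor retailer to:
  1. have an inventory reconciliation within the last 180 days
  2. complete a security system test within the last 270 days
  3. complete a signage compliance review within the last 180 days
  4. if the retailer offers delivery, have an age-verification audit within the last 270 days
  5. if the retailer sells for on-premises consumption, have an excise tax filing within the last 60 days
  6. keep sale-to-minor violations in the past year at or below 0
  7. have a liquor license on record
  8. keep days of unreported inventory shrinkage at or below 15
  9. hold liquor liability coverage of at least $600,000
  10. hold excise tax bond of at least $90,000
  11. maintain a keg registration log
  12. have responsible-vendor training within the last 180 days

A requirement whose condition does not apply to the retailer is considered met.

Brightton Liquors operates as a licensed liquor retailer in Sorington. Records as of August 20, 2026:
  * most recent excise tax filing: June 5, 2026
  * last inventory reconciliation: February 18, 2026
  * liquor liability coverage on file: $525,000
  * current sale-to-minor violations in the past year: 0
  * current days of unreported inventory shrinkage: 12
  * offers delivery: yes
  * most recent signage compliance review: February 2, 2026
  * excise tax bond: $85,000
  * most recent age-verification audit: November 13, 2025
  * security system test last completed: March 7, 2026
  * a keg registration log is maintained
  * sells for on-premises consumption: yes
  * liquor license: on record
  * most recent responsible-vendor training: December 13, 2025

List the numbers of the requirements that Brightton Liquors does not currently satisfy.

1, 3, 4, 5, 9, 10, 12

1. inventory reconciliation 183 days ago vs limit 180 → not met
2. security system test 166 days ago vs limit 270 → met
3. signage compliance review 199 days ago vs limit 180 → not met
4. condition 'offers delivery' holds; age-verification audit 280 days ago vs limit 270 → not met
5. condition 'sells for on-premises consumption' holds; excise tax filing 76 days ago vs limit 60 → not met
6. sale-to-minor violations in the past year 0 ≤ 0 → met
7. liquor license present → met
8. days of unreported inventory shrinkage 12 ≤ 15 → met
9. liquor liability coverage $525,000 < $600,000 → not met
10. excise tax bond $85,000 < $90,000 → not met
11. keg registration log present → met
12. responsible-vendor training 250 days ago vs limit 180 → not met
Not met: 1, 3, 4, 5, 9, 10, 12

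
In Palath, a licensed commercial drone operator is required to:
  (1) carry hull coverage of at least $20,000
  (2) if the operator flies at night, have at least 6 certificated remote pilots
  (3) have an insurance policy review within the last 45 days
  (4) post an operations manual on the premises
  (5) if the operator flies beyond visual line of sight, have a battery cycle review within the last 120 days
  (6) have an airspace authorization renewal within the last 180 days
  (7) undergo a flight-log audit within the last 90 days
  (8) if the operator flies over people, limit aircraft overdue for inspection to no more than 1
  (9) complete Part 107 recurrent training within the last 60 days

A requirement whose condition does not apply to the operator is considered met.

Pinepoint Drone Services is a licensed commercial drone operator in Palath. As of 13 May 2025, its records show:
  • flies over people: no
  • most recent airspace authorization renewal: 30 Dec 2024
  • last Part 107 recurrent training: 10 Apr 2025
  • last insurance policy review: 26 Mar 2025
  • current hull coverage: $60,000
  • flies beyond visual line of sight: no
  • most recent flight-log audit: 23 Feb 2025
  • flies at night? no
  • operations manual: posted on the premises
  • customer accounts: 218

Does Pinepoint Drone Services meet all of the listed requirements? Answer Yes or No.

1. hull coverage $60,000 ≥ $20,000 → met
2. condition 'flies at night' does not hold → requirement n/a → met
3. insurance policy review 48 days ago vs limit 45 → not met
4. operations manual present → met
5. condition 'flies beyond visual line of sight' does not hold → requirement n/a → met
6. airspace authorization renewal 134 days ago vs limit 180 → met
7. flight-log audit 79 days ago vs limit 90 → met
8. condition 'flies over people' does not hold → requirement n/a → met
9. Part 107 recurrent training 33 days ago vs limit 60 → met
Not met: 3

No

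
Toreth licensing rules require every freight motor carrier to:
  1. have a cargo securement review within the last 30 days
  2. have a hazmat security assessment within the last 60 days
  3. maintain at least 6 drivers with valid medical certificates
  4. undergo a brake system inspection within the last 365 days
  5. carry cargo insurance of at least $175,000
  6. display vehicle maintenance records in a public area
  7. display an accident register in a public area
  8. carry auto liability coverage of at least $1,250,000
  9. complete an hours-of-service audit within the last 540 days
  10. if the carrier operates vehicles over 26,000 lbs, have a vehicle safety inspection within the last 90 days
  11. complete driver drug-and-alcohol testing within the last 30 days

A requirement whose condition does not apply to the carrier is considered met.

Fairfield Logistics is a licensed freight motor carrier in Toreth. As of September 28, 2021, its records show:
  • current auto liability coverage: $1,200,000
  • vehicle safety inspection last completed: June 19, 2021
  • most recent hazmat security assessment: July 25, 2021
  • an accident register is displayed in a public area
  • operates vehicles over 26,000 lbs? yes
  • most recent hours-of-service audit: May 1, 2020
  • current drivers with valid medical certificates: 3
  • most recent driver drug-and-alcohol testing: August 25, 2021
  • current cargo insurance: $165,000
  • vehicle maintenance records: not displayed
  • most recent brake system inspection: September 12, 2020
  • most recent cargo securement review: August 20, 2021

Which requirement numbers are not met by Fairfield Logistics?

1, 2, 3, 4, 5, 6, 8, 10, 11

1. cargo securement review 39 days ago vs limit 30 → not met
2. hazmat security assessment 65 days ago vs limit 60 → not met
3. drivers with valid medical certificates 3 < 6 → not met
4. brake system inspection 381 days ago vs limit 365 → not met
5. cargo insurance $165,000 < $175,000 → not met
6. vehicle maintenance records absent → not met
7. accident register present → met
8. auto liability coverage $1,200,000 < $1,250,000 → not met
9. hours-of-service audit 515 days ago vs limit 540 → met
10. condition 'operates vehicles over 26,000 lbs' holds; vehicle safety inspection 101 days ago vs limit 90 → not met
11. driver drug-and-alcohol testing 34 days ago vs limit 30 → not met
Not met: 1, 2, 3, 4, 5, 6, 8, 10, 11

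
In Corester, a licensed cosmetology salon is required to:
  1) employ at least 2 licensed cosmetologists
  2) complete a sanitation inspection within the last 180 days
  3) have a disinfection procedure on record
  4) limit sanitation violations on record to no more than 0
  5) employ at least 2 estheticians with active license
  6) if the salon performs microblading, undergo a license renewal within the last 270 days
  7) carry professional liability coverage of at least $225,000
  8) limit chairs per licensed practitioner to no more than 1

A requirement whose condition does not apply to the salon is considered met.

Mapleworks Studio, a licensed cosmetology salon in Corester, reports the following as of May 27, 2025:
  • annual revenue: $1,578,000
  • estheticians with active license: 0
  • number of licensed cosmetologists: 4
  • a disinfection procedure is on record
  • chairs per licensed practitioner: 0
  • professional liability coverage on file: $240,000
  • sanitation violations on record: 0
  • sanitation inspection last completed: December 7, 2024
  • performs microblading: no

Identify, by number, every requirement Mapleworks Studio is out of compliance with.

5

1. licensed cosmetologists 4 ≥ 2 → met
2. sanitation inspection 171 days ago vs limit 180 → met
3. disinfection procedure present → met
4. sanitation violations on record 0 ≤ 0 → met
5. estheticians with active license 0 < 2 → not met
6. condition 'performs microblading' does not hold → requirement n/a → met
7. professional liability coverage $240,000 ≥ $225,000 → met
8. chairs per licensed practitioner 0 ≤ 1 → met
Not met: 5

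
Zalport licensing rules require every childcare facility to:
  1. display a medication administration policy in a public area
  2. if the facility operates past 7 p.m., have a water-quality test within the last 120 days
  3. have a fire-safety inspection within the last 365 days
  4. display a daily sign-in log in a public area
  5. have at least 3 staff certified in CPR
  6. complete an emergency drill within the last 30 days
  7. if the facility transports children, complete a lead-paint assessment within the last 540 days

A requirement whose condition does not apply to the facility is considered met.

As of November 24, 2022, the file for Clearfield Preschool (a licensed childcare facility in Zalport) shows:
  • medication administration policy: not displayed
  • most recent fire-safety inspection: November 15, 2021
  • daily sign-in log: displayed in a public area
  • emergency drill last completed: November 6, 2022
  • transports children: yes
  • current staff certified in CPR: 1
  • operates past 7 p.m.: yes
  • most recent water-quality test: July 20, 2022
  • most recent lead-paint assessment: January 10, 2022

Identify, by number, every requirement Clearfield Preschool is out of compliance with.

1, 2, 3, 5

1. medication administration policy absent → not met
2. condition 'operates past 7 p.m.' holds; water-quality test 127 days ago vs limit 120 → not met
3. fire-safety inspection 374 days ago vs limit 365 → not met
4. daily sign-in log present → met
5. staff certified in CPR 1 < 3 → not met
6. emergency drill 18 days ago vs limit 30 → met
7. condition 'transports children' holds; lead-paint assessment 318 days ago vs limit 540 → met
Not met: 1, 2, 3, 5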